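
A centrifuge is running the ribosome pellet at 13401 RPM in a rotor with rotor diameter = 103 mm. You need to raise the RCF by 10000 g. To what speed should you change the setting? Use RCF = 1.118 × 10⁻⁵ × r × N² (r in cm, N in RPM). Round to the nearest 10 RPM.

r = 103 mm / 2 = 51.5 mm = 5.15 cm
Current RCF = 1.118 × 10⁻⁵ × 5.15 × (13401)² = 1.118 × 10⁻⁵ × 5.15 × 179,586,801 ≈ 10,340.1 × g
Target RCF = 10,340.1 + 10,000 = 20,340.1 × g
N² = 20,340.1 / (5.7577 × 10⁻⁵) = 353,267,798
N ≈ √353,267,798 ≈ 18,795.4

N₂ ≈ 18800 RPM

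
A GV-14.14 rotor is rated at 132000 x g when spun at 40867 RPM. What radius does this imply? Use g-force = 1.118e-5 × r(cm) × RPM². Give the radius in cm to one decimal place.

r ≈ 7.1 cm

132000 = 1.118 × 10⁻⁵ × r × (40867)²
r = 132000 / (1.118 × 10⁻⁵ × 1,670,111,689) = 132000 / 18671.85 ≈ 7.069 cm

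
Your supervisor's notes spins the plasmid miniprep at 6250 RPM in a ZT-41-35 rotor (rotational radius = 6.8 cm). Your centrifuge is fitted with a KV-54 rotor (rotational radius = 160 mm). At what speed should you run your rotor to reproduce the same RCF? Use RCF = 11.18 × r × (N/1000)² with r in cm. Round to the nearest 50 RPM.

≈ 4050 RPM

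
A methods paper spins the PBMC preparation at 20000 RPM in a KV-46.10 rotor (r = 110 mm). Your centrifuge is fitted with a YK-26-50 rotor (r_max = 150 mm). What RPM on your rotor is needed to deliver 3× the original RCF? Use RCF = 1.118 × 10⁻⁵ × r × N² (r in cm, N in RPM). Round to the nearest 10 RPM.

Original rotor: r = 110 mm = 11.0 cm
RCF_original = 1.118 × 10⁻⁵ × 11 × (20000)² = 1.118 × 10⁻⁵ × 11 × 400,000,000 ≈ 49,192 × g
Target RCF = 3 × 49,192 ≈ 147,576 × g
Your rotor: r = 150 mm = 15.0 cm
147,576 = 1.118 × 10⁻⁵ × 15 × N²
N² = 147,576 / (16.77 × 10⁻⁵) = 880,000,000
N ≈ √880,000,000 ≈ 29,664.8

29660 RPM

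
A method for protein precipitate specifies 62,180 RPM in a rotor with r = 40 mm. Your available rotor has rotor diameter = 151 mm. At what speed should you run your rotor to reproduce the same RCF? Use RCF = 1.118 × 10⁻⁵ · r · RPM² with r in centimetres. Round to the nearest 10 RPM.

≈ 45260 RPM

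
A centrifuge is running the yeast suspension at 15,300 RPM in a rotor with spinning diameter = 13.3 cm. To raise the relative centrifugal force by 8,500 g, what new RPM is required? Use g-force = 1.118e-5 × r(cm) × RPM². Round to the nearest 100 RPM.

18700 RPM

r = 13.3 / 2 = 6.65 cm
Current RCF = 1.118 × 10⁻⁵ × 6.65 × (15300)² = 1.118 × 10⁻⁵ × 6.65 × 234,090,000 ≈ 17,403.9 × g
Target RCF = 17,403.9 + 8,500 = 25,903.9 × g
N² = 25,903.9 / (7.4347 × 10⁻⁵) = 348,418,901
N ≈ √348,418,901 ≈ 18,666.0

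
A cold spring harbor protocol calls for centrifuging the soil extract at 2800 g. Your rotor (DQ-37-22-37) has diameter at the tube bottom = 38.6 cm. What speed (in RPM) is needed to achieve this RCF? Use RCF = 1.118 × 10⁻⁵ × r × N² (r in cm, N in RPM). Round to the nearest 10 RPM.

≈ 3600 RPM

r = 38.6 / 2 = 19.3 cm
RCF = 1.118 × 10⁻⁵ × r × N²
2,800 = 1.118 × 10⁻⁵ × 19.3 × N²
N² = 2,800 / (21.5774 × 10⁻⁵) = 12,976,540
N ≈ √12,976,540 ≈ 3,602.3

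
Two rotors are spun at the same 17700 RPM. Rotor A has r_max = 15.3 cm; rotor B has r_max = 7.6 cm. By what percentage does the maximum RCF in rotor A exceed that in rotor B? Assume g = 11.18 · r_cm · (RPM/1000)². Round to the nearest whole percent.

At equal RPM, RCF scales linearly with r: ratio = 15.3 / 7.6 = 2.0132.
So rotor A delivers 101.3% more g-force.

101%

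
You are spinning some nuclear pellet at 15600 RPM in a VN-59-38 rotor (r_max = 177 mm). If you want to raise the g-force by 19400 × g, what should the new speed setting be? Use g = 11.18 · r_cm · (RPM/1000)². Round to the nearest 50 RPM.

≈ 18500 RPM

r = 177 mm = 17.7 cm
Current RCF = 11.18 × 17.7 × (15.6)² = 11.18 × 17.7 × 243.36 ≈ 48,157.5 × g
Target RCF = 48,157.5 + 19,400 = 67,557.5 × g
(N/1000)² = 67,557.5 / 197.886 = 341.3961
N = 1000 × √341.3961 ≈ 18,476.9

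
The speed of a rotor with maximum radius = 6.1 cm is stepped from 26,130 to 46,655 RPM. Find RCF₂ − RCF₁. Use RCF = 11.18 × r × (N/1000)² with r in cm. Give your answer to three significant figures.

≈ 102000 x g

RCF₁ = 11.18 × 6.1 × (26.13)² = 11.18 × 6.1 × 682.7769 ≈ 46,564 × g
RCF₂ = 11.18 × 6.1 × (46.655)² = 11.18 × 6.1 × 2,176.689025 ≈ 148,445.8 × g
Increase = 148,445.8 − 46,564 = 101,881.8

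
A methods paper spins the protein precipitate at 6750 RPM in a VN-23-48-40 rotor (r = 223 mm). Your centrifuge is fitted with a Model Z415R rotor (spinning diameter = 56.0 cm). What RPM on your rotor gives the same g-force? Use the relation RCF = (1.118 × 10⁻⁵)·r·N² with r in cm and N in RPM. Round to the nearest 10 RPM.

6020 RPM

Original rotor: r = 223 mm = 22.3 cm
RCF_original = 1.118 × 10⁻⁵ × 22.3 × (6750)² = 1.118 × 10⁻⁵ × 22.3 × 45,562,500 ≈ 11,359.4 × g
Your rotor: r = 56.0 / 2 = 28 cm
11,359.4 = 1.118 × 10⁻⁵ × 28 × N²
N² = 11,359.4 / (31.304 × 10⁻⁵) = 36,287,375
N ≈ √36,287,375 ≈ 6,023.9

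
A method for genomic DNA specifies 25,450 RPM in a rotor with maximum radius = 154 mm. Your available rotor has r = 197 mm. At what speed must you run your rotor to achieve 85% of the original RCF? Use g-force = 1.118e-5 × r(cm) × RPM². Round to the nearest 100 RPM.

20700 RPM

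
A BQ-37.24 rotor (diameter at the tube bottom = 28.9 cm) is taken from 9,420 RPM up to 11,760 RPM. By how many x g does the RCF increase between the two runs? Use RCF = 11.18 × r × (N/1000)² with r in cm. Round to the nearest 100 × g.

≈ 8000 x g

r = 28.9 / 2 = 14.45 cm
RCF₁ = 11.18 × 14.45 × (9.42)² = 11.18 × 14.45 × 88.7364 ≈ 14,335.5 × g
RCF₂ = 11.18 × 14.45 × (11.76)² = 11.18 × 14.45 × 138.2976 ≈ 22,342.1 × g
Increase = 22,342.1 − 14,335.5 = 8,006.6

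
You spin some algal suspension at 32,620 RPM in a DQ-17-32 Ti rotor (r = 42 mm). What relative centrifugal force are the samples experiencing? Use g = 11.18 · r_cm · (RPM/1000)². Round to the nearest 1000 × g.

r = 42 mm = 4.2 cm
RCF = 11.18 × 4.2 × (32.62)² = 11.18 × 4.2 × 1,064.0644 ≈ 49,964.2 × g

≈ 50000 x g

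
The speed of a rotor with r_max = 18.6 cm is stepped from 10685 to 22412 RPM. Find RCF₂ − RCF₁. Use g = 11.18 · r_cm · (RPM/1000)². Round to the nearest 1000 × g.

RCF₁ = 11.18 × 18.6 × (10.685)² = 11.18 × 18.6 × 114.169225 ≈ 23,741.3 × g
RCF₂ = 11.18 × 18.6 × (22.412)² = 11.18 × 18.6 × 502.297744 ≈ 104,451.8 × g
Increase = 104,451.8 − 23,741.3 = 80,710.5

81000 × g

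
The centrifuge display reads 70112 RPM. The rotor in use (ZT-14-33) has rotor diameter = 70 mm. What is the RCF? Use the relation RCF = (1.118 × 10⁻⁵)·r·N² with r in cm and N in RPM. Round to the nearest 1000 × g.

r = 70 mm / 2 = 35 mm = 3.5 cm
RCF = 1.118 × 10⁻⁵ × 3.5 × (70112)² = 1.118 × 10⁻⁵ × 3.5 × 4,915,692,544 ≈ 192,351 × g

RCF ≈ 192000 × g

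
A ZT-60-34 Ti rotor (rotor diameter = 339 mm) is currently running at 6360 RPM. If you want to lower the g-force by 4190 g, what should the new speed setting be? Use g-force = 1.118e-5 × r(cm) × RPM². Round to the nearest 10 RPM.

≈ 4280 RPM

r = 339 mm / 2 = 169.5 mm = 16.95 cm
Current RCF = 1.118 × 10⁻⁵ × 16.95 × (6360)² = 1.118 × 10⁻⁵ × 16.95 × 40,449,600 ≈ 7,665.2 × g
Target RCF = 7,665.2 − 4,190 = 3,475.2 × g
N² = 3,475.2 / (18.9501 × 10⁻⁵) = 18,338,690
N ≈ √18,338,690 ≈ 4,282.4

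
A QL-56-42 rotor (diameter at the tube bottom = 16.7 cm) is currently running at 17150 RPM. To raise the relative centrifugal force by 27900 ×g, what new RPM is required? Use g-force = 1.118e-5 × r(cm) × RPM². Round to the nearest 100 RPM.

r = 16.7 / 2 = 8.35 cm
Current RCF = 1.118 × 10⁻⁵ × 8.35 × (17150)² = 1.118 × 10⁻⁵ × 8.35 × 294,122,500 ≈ 27,457.2 × g
Target RCF = 27,457.2 + 27,900 = 55,357.2 × g
N² = 55,357.2 / (9.3353 × 10⁻⁵) = 592,987,906
N ≈ √592,987,906 ≈ 24,351.3

≈ 24400 RPM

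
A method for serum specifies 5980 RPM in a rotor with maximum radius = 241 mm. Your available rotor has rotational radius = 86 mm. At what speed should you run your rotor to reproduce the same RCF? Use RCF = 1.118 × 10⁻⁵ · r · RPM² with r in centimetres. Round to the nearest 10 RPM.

Original rotor: r = 241 mm = 24.1 cm
RCF = 1.118 × 10⁻⁵ × r × N²
RCF_original = 1.118 × 10⁻⁵ × 24.1 × (5980)² = 1.118 × 10⁻⁵ × 24.1 × 35,760,400 ≈ 9,635.2 × g
Your rotor: r = 86 mm = 8.6 cm
9,635.2 = 1.118 × 10⁻⁵ × 8.6 × N²
N² = 9,635.2 / (9.6148 × 10⁻⁵) = 100,212,173
N ≈ √100,212,173 ≈ 10,010.6

≈ 10010 RPM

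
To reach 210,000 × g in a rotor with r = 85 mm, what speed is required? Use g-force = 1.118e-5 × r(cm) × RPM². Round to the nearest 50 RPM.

≈ 47000 RPM

r = 85 mm = 8.5 cm
210,000 = 1.118 × 10⁻⁵ × 8.5 × N²
N² = 210,000 / (9.503 × 10⁻⁵) = 2,209,828,475
N ≈ √2,209,828,475 ≈ 47,008.8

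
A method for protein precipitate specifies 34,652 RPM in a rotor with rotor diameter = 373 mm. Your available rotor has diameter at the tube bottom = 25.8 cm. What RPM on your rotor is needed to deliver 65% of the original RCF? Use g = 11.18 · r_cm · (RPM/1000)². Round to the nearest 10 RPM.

33590 RPM

Original rotor: r = 373 mm / 2 = 186.5 mm = 18.65 cm
RCF_original = 11.18 × 18.65 × (34.652)² = 11.18 × 18.65 × 1,200.761104 ≈ 250,367.1 × g
Target RCF = 0.65 × 250,367.1 ≈ 162,738.6 × g
Your rotor: r = 25.8 / 2 = 12.9 cm
162,738.6 = 11.18 × 12.9 × (N/1000)²
(N/1000)² = 162,738.6 / 144.222 = 1128.39
N = 1000 × √1128.39 ≈ 33,591.5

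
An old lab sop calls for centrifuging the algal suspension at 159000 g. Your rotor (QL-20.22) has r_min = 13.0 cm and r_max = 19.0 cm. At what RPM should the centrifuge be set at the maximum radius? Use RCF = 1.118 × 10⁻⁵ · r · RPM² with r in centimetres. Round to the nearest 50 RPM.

N ≈ 27350 RPM

Use r_max = 19.0 cm.
RCF = 1.118 × 10⁻⁵ × r × N²
159,000 = 1.118 × 10⁻⁵ × 19 × N²
N² = 159,000 / (21.242 × 10⁻⁵) = 748,517,089
N ≈ √748,517,089 ≈ 27,359.0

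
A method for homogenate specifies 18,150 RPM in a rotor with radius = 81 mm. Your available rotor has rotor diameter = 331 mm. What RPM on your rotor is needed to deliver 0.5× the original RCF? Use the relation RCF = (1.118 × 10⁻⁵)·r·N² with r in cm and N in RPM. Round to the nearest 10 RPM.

Original rotor: r = 81 mm = 8.1 cm
RCF = 1.118 × 10⁻⁵ × r × N²
RCF_original = 1.118 × 10⁻⁵ × 8.1 × (18150)² = 1.118 × 10⁻⁵ × 8.1 × 329,422,500 ≈ 29,831.8 × g
Target RCF = 0.5 × 29,831.8 ≈ 14,915.9 × g
Your rotor: r = 331 mm / 2 = 165.5 mm = 16.55 cm
14,915.9 = 1.118 × 10⁻⁵ × 16.55 × N²
N² = 14,915.9 / (18.5029 × 10⁻⁵) = 80,613,850
N ≈ √80,613,850 ≈ 8,978.5

≈ 8980 RPM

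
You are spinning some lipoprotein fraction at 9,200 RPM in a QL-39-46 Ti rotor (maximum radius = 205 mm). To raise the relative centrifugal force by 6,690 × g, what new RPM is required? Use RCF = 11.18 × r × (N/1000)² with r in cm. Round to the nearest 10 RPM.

N₂ ≈ 10670 RPM

r = 205 mm = 20.5 cm
Current RCF = 11.18 × 20.5 × (9.2)² = 11.18 × 20.5 × 84.64 ≈ 19,398.6 × g
Target RCF = 19,398.6 + 6,690 = 26,088.6 × g
(N/1000)² = 26,088.6 / 229.19 = 113.8296
N = 1000 × √113.8296 ≈ 10,669.1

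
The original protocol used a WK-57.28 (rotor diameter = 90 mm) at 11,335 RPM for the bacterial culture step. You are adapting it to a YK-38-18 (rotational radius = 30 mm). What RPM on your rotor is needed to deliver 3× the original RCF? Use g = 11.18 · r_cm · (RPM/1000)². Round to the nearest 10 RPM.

Original rotor: r = 90 mm / 2 = 45 mm = 4.5 cm
RCF_original = 11.18 × 4.5 × (11.335)² = 11.18 × 4.5 × 128.482225 ≈ 6,463.9 × g
Target RCF = 3 × 6,463.9 ≈ 19,391.7 × g
Your rotor: r = 30 mm = 3.0 cm
19,391.7 = 11.18 × 3 × (N/1000)²
(N/1000)² = 19,391.7 / 33.54 = 578.1664
N = 1000 × √578.1664 ≈ 24,045.1

24050 RPM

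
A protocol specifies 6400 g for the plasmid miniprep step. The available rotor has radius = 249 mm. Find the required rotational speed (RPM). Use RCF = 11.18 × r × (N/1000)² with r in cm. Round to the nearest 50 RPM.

N ≈ 4800 RPM

r = 249 mm = 24.9 cm
6,400 = 11.18 × 24.9 × (N/1000)²
(N/1000)² = 6,400 / 278.382 = 22.98999
N = 1000 × √22.98999 ≈ 4,794.8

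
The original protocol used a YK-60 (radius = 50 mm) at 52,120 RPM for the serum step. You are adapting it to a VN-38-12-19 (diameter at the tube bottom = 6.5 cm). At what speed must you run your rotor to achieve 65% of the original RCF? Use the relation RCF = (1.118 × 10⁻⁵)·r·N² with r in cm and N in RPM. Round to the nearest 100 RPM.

Original rotor: r = 50 mm = 5.0 cm
RCF = 1.118 × 10⁻⁵ × r × N²
RCF_original = 1.118 × 10⁻⁵ × 5 × (52120)² = 1.118 × 10⁻⁵ × 5 × 2,716,494,400 ≈ 151,852 × g
Target RCF = 0.65 × 151,852 ≈ 98,703.8 × g
Your rotor: r = 6.5 / 2 = 3.25 cm
98,703.8 = 1.118 × 10⁻⁵ × 3.25 × N²
N² = 98,703.8 / (3.6335 × 10⁻⁵) = 2,716,493,739
N ≈ √2,716,493,739 ≈ 52,120.0

52100 RPM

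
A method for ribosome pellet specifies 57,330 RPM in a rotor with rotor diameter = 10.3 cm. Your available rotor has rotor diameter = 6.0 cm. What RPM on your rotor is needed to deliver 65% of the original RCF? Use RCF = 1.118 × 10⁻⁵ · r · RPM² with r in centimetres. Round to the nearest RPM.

Original rotor: r = 10.3 / 2 = 5.15 cm
RCF = 1.118 × 10⁻⁵ × r × N²
RCF_original = 1.118 × 10⁻⁵ × 5.15 × (57330)² = 1.118 × 10⁻⁵ × 5.15 × 3,286,728,900 ≈ 189,240 × g
Target RCF = 0.65 × 189,240 ≈ 123,006 × g
Your rotor: r = 6.0 / 2 = 3 cm
123,006 = 1.118 × 10⁻⁵ × 3 × N²
N² = 123,006 / (3.354 × 10⁻⁵) = 3,667,441,860
N ≈ √3,667,441,860 ≈ 60,559.4

≈ 60559 RPM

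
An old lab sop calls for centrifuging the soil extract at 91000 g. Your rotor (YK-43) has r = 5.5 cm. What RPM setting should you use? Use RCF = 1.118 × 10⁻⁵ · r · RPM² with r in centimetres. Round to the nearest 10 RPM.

RCF = 1.118 × 10⁻⁵ × r × N²
91,000 = 1.118 × 10⁻⁵ × 5.5 × N²
N² = 91,000 / (6.149 × 10⁻⁵) = 1,479,915,433
N ≈ √1,479,915,433 ≈ 38,469.7

38470 RPM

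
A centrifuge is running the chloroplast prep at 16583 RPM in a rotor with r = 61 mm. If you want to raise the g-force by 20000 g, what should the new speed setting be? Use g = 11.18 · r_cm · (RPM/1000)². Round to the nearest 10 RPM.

N₂ ≈ 23840 RPM

r = 61 mm = 6.1 cm
Current RCF = 11.18 × 6.1 × (16.583)² = 11.18 × 6.1 × 274.995889 ≈ 18,754.2 × g
Target RCF = 18,754.2 + 20,000 = 38,754.2 × g
(N/1000)² = 38,754.2 / 68.198 = 568.2601
N = 1000 × √568.2601 ≈ 23,838.2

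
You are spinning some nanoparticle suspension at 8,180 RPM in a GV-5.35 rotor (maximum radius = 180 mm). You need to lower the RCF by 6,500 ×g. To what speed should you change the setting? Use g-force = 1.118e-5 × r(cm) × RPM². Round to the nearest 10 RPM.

r = 180 mm = 18.0 cm
Current RCF = 1.118 × 10⁻⁵ × 18 × (8180)² = 1.118 × 10⁻⁵ × 18 × 66,912,400 ≈ 13,465.5 × g
Target RCF = 13,465.5 − 6,500 = 6,965.5 × g
N² = 6,965.5 / (20.124 × 10⁻⁵) = 34,612,900
N ≈ √34,612,900 ≈ 5,883.3

5880 RPM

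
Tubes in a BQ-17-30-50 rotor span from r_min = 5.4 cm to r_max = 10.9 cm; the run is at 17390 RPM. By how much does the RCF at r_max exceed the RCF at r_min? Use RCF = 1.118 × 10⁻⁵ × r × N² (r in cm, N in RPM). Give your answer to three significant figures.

RCF_max = 1.118 × 10⁻⁵ × 10.9 × (17390)² = 1.118 × 10⁻⁵ × 10.9 × 302,412,100 ≈ 36,852.5 × g
RCF_min = 1.118 × 10⁻⁵ × 5.4 × (17390)² = 1.118 × 10⁻⁵ × 5.4 × 302,412,100 ≈ 18,257.2 × g
ΔRCF = 36,852.5 − 18,257.2 = 18,595.3

ΔRCF ≈ 18600 g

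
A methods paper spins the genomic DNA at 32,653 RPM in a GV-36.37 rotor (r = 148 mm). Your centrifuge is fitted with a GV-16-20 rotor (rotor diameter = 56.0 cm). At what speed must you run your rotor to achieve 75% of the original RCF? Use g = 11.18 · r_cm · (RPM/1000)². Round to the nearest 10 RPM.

20560 RPM

Original rotor: r = 148 mm = 14.8 cm
RCF_original = 11.18 × 14.8 × (32.653)² = 11.18 × 14.8 × 1,066.218409 ≈ 176,420.8 × g
Target RCF = 0.75 × 176,420.8 ≈ 132,315.6 × g
Your rotor: r = 56.0 / 2 = 28 cm
132,315.6 = 11.18 × 28 × (N/1000)²
(N/1000)² = 132,315.6 / 313.04 = 422.6795
N = 1000 × √422.6795 ≈ 20,559.2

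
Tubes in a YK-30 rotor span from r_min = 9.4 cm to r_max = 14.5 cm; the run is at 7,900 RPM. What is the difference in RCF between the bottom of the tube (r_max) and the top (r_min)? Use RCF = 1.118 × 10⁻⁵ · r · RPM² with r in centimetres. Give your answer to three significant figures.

3560 x g

RCF_max = 1.118 × 10⁻⁵ × 14.5 × (7900)² = 1.118 × 10⁻⁵ × 14.5 × 62,410,000 ≈ 10,117.3 × g
RCF_min = 1.118 × 10⁻⁵ × 9.4 × (7900)² = 1.118 × 10⁻⁵ × 9.4 × 62,410,000 ≈ 6,558.8 × g
ΔRCF = 10,117.3 − 6,558.8 = 3,558.5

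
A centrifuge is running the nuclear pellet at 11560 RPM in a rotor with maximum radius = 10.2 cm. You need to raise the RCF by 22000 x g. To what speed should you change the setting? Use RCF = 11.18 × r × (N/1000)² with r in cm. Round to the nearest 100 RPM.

≈ 18100 RPM

Current RCF = 11.18 × 10.2 × (11.56)² = 11.18 × 10.2 × 133.6336 ≈ 15,239 × g
Target RCF = 15,239 + 22,000 = 37,239 × g
(N/1000)² = 37,239 / 114.036 = 326.5548
N = 1000 × √326.5548 ≈ 18,070.8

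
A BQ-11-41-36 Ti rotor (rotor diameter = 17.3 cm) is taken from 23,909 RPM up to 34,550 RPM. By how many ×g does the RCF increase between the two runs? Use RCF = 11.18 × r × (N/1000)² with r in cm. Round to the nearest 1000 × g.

60000 ×g

r = 17.3 / 2 = 8.65 cm
RCF₁ = 11.18 × 8.65 × (23.909)² = 11.18 × 8.65 × 571.640281 ≈ 55,281.6 × g
RCF₂ = 11.18 × 8.65 × (34.55)² = 11.18 × 8.65 × 1,193.7025 ≈ 115,439.4 × g
Increase = 115,439.4 − 55,281.6 = 60,157.8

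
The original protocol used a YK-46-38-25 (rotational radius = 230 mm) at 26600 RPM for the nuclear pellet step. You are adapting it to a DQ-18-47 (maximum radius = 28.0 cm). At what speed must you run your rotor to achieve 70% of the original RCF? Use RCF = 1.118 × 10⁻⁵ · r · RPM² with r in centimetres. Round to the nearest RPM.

≈ 20170 RPM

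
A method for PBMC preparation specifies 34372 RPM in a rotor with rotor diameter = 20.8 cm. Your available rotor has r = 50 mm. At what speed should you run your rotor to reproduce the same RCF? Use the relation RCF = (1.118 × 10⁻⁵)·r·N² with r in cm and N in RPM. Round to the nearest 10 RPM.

Original rotor: r = 20.8 / 2 = 10.4 cm
RCF_original = 1.118 × 10⁻⁵ × 10.4 × (34372)² = 1.118 × 10⁻⁵ × 10.4 × 1,181,434,384 ≈ 137,367.7 × g
Your rotor: r = 50 mm = 5.0 cm
137,367.7 = 1.118 × 10⁻⁵ × 5 × N²
N² = 137,367.7 / (5.59 × 10⁻⁵) = 2,457,382,826
N ≈ √2,457,382,826 ≈ 49,572.0

49570 RPM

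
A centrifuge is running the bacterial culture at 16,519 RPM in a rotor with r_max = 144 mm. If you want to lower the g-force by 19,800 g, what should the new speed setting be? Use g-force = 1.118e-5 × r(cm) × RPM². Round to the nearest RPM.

r = 144 mm = 14.4 cm
Current RCF = 1.118 × 10⁻⁵ × 14.4 × (16519)² = 1.118 × 10⁻⁵ × 14.4 × 272,877,361 ≈ 43,931.1 × g
Target RCF = 43,931.1 − 19,800 = 24,131.1 × g
N² = 24,131.1 / (16.0992 × 10⁻⁵) = 149,890,057
N ≈ √149,890,057 ≈ 12,243.0

≈ 12243 RPM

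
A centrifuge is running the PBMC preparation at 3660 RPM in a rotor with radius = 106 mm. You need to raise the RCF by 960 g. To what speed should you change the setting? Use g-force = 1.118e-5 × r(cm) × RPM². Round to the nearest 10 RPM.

≈ 4640 RPM

r = 106 mm = 10.6 cm
Current RCF = 1.118 × 10⁻⁵ × 10.6 × (3660)² = 1.118 × 10⁻⁵ × 10.6 × 13,395,600 ≈ 1,587.5 × g
Target RCF = 1,587.5 + 960 = 2,547.5 × g
N² = 2,547.5 / (11.8508 × 10⁻⁵) = 21,496,439
N ≈ √21,496,439 ≈ 4,636.4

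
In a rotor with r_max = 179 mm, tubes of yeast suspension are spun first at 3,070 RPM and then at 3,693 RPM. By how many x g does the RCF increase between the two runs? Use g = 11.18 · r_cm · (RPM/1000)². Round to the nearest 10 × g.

r = 179 mm = 17.9 cm
RCF₁ = 11.18 × 17.9 × (3.07)² = 11.18 × 17.9 × 9.4249 ≈ 1,886.1 × g
RCF₂ = 11.18 × 17.9 × (3.693)² = 11.18 × 17.9 × 13.638249 ≈ 2,729.3 × g
Increase = 2,729.3 − 1,886.1 = 843.2

840 x g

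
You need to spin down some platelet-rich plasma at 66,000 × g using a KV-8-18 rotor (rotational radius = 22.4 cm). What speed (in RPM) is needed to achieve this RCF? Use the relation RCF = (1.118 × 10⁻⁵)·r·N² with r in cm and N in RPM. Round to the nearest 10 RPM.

16230 RPM

66,000 = 1.118 × 10⁻⁵ × 22.4 × N²
N² = 66,000 / (25.0432 × 10⁻⁵) = 263,544,595
N ≈ √263,544,595 ≈ 16,234.1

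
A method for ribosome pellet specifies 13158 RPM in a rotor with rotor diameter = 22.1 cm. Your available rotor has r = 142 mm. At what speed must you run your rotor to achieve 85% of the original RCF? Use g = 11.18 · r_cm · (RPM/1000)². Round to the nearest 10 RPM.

≈ 10700 RPM

Original rotor: r = 22.1 / 2 = 11.05 cm
RCF_original = 11.18 × 11.05 × (13.158)² = 11.18 × 11.05 × 173.132964 ≈ 21,388.7 × g
Target RCF = 0.85 × 21,388.7 ≈ 18,180.4 × g
Your rotor: r = 142 mm = 14.2 cm
18,180.4 = 11.18 × 14.2 × (N/1000)²
(N/1000)² = 18,180.4 / 158.756 = 114.5179
N = 1000 × √114.5179 ≈ 10,701.3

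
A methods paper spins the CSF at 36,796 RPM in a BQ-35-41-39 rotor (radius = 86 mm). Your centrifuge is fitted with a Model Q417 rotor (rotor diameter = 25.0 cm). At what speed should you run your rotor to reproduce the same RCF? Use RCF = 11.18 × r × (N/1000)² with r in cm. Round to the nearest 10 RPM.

Original rotor: r = 86 mm = 8.6 cm
RCF = 11.18 × r × (N/1000)²
RCF_original = 11.18 × 8.6 × (36.796)² = 11.18 × 8.6 × 1,353.945616 ≈ 130,179.2 × g
Your rotor: r = 25.0 / 2 = 12.5 cm
130,179.2 = 11.18 × 12.5 × (N/1000)²
(N/1000)² = 130,179.2 / 139.75 = 931.5148
N = 1000 × √931.5148 ≈ 30,520.7

≈ 30520 RPM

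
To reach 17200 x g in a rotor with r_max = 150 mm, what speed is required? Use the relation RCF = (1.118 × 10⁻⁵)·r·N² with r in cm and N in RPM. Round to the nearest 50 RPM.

r = 150 mm = 15.0 cm
RCF = 1.118 × 10⁻⁵ × r × N²
17,200 = 1.118 × 10⁻⁵ × 15 × N²
N² = 17,200 / (16.77 × 10⁻⁵) = 102,564,103
N ≈ √102,564,103 ≈ 10,127.4

N ≈ 10150 RPM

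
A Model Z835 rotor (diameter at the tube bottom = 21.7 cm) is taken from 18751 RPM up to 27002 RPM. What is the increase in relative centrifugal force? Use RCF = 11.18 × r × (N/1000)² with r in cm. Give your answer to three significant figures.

r = 21.7 / 2 = 10.85 cm
RCF₁ = 11.18 × 10.85 × (18.751)² = 11.18 × 10.85 × 351.600001 ≈ 42,650.1 × g
RCF₂ = 11.18 × 10.85 × (27.002)² = 11.18 × 10.85 × 729.108004 ≈ 88,443 × g
Increase = 88,443 − 42,650.1 = 45,792.9

45800 × g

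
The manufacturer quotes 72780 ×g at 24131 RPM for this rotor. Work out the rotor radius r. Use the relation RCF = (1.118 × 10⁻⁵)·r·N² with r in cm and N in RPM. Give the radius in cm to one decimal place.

72780 = 1.118 × 10⁻⁵ × r × (24131)²
r = 72780 / (1.118 × 10⁻⁵ × 582,305,161) = 72780 / 6510.172 ≈ 11.179 cm

≈ 11.2 cm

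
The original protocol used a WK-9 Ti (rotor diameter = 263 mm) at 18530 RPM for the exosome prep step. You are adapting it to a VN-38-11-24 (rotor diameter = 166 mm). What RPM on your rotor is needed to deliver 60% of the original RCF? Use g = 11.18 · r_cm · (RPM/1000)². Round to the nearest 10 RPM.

Original rotor: r = 263 mm / 2 = 131.5 mm = 13.15 cm
RCF_original = 11.18 × 13.15 × (18.53)² = 11.18 × 13.15 × 343.3609 ≈ 50,479.9 × g
Target RCF = 0.6 × 50,479.9 ≈ 30,287.9 × g
Your rotor: r = 166 mm / 2 = 83 mm = 8.3 cm
30,287.9 = 11.18 × 8.3 × (N/1000)²
(N/1000)² = 30,287.9 / 92.794 = 326.3993
N = 1000 × √326.3993 ≈ 18,066.5

18070 RPM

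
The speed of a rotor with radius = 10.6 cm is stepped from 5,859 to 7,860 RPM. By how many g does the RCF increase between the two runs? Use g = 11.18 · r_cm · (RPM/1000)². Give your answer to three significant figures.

3250 g

RCF₁ = 11.18 × 10.6 × (5.859)² = 11.18 × 10.6 × 34.327881 ≈ 4,068.1 × g
RCF₂ = 11.18 × 10.6 × (7.86)² = 11.18 × 10.6 × 61.7796 ≈ 7,321.4 × g
Increase = 7,321.4 − 4,068.1 = 3,253.3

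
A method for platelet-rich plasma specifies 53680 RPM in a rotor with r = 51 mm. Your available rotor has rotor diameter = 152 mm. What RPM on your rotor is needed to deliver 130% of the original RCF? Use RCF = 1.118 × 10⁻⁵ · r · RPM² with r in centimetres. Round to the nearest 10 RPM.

Original rotor: r = 51 mm = 5.1 cm
RCF_original = 1.118 × 10⁻⁵ × 5.1 × (53680)² = 1.118 × 10⁻⁵ × 5.1 × 2,881,542,400 ≈ 164,299.8 × g
Target RCF = 1.3 × 164,299.8 ≈ 213,589.7 × g
Your rotor: r = 152 mm / 2 = 76 mm = 7.6 cm
213,589.7 = 1.118 × 10⁻⁵ × 7.6 × N²
N² = 213,589.7 / (8.4968 × 10⁻⁵) = 2,513,766,359
N ≈ √2,513,766,359 ≈ 50,137.5

50140 RPM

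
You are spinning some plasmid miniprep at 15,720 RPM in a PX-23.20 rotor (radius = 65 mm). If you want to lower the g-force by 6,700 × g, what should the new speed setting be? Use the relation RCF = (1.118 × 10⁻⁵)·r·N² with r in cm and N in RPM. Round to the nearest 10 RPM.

≈ 12450 RPM

r = 65 mm = 6.5 cm
Current RCF = 1.118 × 10⁻⁵ × 6.5 × (15720)² = 1.118 × 10⁻⁵ × 6.5 × 247,118,400 ≈ 17,958.1 × g
Target RCF = 17,958.1 − 6,700 = 11,258.1 × g
N² = 11,258.1 / (7.267 × 10⁻⁵) = 154,920,875
N ≈ √154,920,875 ≈ 12,446.7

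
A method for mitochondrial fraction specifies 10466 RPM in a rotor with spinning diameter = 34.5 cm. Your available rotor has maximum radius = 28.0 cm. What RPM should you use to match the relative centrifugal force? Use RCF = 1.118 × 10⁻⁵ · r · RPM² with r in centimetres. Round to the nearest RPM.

Original rotor: r = 34.5 / 2 = 17.25 cm
RCF_original = 1.118 × 10⁻⁵ × 17.25 × (10466)² = 1.118 × 10⁻⁵ × 17.25 × 109,537,156 ≈ 21,124.8 × g
21,124.8 = 1.118 × 10⁻⁵ × 28 × N²
N² = 21,124.8 / (31.304 × 10⁻⁵) = 67,482,750
N ≈ √67,482,750 ≈ 8,214.8

8215 RPM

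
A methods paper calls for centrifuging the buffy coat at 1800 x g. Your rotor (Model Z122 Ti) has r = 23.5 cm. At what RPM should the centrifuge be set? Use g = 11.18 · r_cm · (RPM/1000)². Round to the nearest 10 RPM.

≈ 2620 RPM

1,800 = 11.18 × 23.5 × (N/1000)²
(N/1000)² = 1,800 / 262.73 = 6.85114
N = 1000 × √6.85114 ≈ 2,617.5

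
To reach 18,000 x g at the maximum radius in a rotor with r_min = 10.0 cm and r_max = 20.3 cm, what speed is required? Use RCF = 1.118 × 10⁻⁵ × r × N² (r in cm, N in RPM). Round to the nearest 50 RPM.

8900 RPM

Use r_max = 20.3 cm.
18,000 = 1.118 × 10⁻⁵ × 20.3 × N²
N² = 18,000 / (22.6954 × 10⁻⁵) = 79,311,226
N ≈ √79,311,226 ≈ 8,905.7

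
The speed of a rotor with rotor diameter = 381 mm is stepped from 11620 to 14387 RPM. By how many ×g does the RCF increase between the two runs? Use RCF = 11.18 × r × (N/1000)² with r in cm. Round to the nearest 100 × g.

15300 ×g

r = 381 mm / 2 = 190.5 mm = 19.05 cm
RCF₁ = 11.18 × 19.05 × (11.62)² = 11.18 × 19.05 × 135.0244 ≈ 28,757.4 × g
RCF₂ = 11.18 × 19.05 × (14.387)² = 11.18 × 19.05 × 206.985769 ≈ 44,083.6 × g
Increase = 44,083.6 − 28,757.4 = 15,326.2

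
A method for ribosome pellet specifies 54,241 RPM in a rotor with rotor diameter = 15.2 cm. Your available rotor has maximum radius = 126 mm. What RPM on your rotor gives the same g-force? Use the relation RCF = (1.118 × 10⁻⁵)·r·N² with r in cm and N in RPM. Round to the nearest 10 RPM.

≈ 42130 RPM

Original rotor: r = 15.2 / 2 = 7.6 cm
RCF_original = 1.118 × 10⁻⁵ × 7.6 × (54241)² = 1.118 × 10⁻⁵ × 7.6 × 2,942,086,081 ≈ 249,983.2 × g
Your rotor: r = 126 mm = 12.6 cm
249,983.2 = 1.118 × 10⁻⁵ × 12.6 × N²
N² = 249,983.2 / (14.0868 × 10⁻⁵) = 1,774,591,816
N ≈ √1,774,591,816 ≈ 42,125.9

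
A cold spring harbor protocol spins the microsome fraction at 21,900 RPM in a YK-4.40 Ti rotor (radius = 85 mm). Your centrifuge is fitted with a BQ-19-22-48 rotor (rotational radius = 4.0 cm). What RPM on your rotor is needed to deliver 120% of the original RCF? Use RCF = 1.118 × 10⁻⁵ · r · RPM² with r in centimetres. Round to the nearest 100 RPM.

≈ 35000 RPM

Original rotor: r = 85 mm = 8.5 cm
RCF_original = 1.118 × 10⁻⁵ × 8.5 × (21900)² = 1.118 × 10⁻⁵ × 8.5 × 479,610,000 ≈ 45,577.3 × g
Target RCF = 1.2 × 45,577.3 ≈ 54,692.8 × g
54,692.8 = 1.118 × 10⁻⁵ × 4 × N²
N² = 54,692.8 / (4.472 × 10⁻⁵) = 1,223,005,367
N ≈ √1,223,005,367 ≈ 34,971.5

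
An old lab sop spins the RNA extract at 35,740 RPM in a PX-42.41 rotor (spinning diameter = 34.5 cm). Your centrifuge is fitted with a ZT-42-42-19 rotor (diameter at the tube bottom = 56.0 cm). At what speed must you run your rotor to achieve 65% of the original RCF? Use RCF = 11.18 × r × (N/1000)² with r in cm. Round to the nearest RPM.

22617 RPM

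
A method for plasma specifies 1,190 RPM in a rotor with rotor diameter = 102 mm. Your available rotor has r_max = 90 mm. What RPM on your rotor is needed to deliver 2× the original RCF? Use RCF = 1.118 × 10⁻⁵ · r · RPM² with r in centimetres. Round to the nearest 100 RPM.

≈ 1300 RPM

Original rotor: r = 102 mm / 2 = 51 mm = 5.1 cm
RCF_original = 1.118 × 10⁻⁵ × 5.1 × (1190)² = 1.118 × 10⁻⁵ × 5.1 × 1,416,100 ≈ 80.7 × g
Target RCF = 2 × 80.7 ≈ 161.4 × g
Your rotor: r = 90 mm = 9.0 cm
161.4 = 1.118 × 10⁻⁵ × 9 × N²
N² = 161.4 / (10.062 × 10⁻⁵) = 1,604,055
N ≈ √1,604,055 ≈ 1,266.5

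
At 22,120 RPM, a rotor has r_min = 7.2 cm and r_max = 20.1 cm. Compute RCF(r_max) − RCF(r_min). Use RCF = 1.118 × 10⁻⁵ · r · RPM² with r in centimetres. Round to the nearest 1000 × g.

ΔRCF ≈ 71000 x g

ΔRCF = 1.118 × 10⁻⁵ × (r_max − r_min) × N² = 1.118 × 10⁻⁵ × 12.9 × 489,294,400 ≈ 70,567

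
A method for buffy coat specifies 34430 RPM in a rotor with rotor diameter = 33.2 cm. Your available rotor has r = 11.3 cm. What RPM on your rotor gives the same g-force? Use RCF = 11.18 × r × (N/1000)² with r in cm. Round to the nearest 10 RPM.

≈ 41730 RPM

Original rotor: r = 33.2 / 2 = 16.6 cm
RCF = 11.18 × r × (N/1000)²
RCF_original = 11.18 × 16.6 × (34.43)² = 11.18 × 16.6 × 1,185.4249 ≈ 220,000.6 × g
220,000.6 = 11.18 × 11.3 × (N/1000)²
(N/1000)² = 220,000.6 / 126.334 = 1741.42
N = 1000 × √1741.42 ≈ 41,730.3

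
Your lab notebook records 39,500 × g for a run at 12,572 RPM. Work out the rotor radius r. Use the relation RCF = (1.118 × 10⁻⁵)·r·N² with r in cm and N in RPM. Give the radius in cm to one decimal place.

22.4 cm

39500 = 1.118 × 10⁻⁵ × r × (12572)²
r = 39500 / (1.118 × 10⁻⁵ × 158,055,184) = 39500 / 1767.057 ≈ 22.354 cm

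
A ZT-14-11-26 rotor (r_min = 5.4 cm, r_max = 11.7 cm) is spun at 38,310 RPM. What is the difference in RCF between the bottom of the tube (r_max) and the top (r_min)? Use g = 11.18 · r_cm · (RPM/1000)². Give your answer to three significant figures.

≈ 103000 g

ΔRCF = 11.18 × (r_max − r_min) × (N/1000)² = 11.18 × 6.3 × 1,467.6561 ≈ 103,372.9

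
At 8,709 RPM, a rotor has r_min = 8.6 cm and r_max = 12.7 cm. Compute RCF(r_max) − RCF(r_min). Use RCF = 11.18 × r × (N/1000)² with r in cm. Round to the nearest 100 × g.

ΔRCF = 11.18 × (r_max − r_min) × (N/1000)² = 11.18 × 4.1 × 75.846681 ≈ 3,476.7

ΔRCF ≈ 3500 x g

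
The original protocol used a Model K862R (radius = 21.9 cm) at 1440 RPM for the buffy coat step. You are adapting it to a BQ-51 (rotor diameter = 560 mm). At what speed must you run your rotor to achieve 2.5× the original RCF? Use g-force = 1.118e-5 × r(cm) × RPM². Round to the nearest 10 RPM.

≈ 2010 RPM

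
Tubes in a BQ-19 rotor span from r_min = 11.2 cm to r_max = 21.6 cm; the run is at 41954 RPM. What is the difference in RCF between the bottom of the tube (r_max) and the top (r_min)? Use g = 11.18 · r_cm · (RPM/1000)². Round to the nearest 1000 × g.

205000 × g

RCF_max = 11.18 × 21.6 × (41.954)² = 11.18 × 21.6 × 1,760.138116 ≈ 425,052.2 × g
RCF_min = 11.18 × 11.2 × (41.954)² = 11.18 × 11.2 × 1,760.138116 ≈ 220,397.5 × g
ΔRCF = 425,052.2 − 220,397.5 = 204,654.7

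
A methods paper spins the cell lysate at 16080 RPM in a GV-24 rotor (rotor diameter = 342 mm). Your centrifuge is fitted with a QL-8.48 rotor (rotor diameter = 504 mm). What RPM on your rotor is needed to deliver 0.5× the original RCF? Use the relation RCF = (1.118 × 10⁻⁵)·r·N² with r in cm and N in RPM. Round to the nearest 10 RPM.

Original rotor: r = 342 mm / 2 = 171 mm = 17.1 cm
RCF_original = 1.118 × 10⁻⁵ × 17.1 × (16080)² = 1.118 × 10⁻⁵ × 17.1 × 258,566,400 ≈ 49,432.2 × g
Target RCF = 0.5 × 49,432.2 ≈ 24,716.1 × g
Your rotor: r = 504 mm / 2 = 252 mm = 25.2 cm
24,716.1 = 1.118 × 10⁻⁵ × 25.2 × N²
N² = 24,716.1 / (28.1736 × 10⁻⁵) = 87,727,873
N ≈ √87,727,873 ≈ 9,366.3

9370 RPM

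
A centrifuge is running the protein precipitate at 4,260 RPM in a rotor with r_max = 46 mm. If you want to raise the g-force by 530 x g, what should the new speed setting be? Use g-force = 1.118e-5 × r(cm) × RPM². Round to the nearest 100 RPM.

r = 46 mm = 4.6 cm
Current RCF = 1.118 × 10⁻⁵ × 4.6 × (4260)² = 1.118 × 10⁻⁵ × 4.6 × 18,147,600 ≈ 933.3 × g
Target RCF = 933.3 + 530 = 1,463.3 × g
N² = 1,463.3 / (5.1428 × 10⁻⁵) = 28,453,372
N ≈ √28,453,372 ≈ 5,334.2

5300 RPM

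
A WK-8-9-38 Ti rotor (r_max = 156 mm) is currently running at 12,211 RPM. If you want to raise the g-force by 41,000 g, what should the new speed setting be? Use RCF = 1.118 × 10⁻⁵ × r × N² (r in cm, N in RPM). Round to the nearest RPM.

r = 156 mm = 15.6 cm
Current RCF = 1.118 × 10⁻⁵ × 15.6 × (12211)² = 1.118 × 10⁻⁵ × 15.6 × 149,108,521 ≈ 26,005.7 × g
Target RCF = 26,005.7 + 41,000 = 67,005.7 × g
N² = 67,005.7 / (17.4408 × 10⁻⁵) = 384,189,372
N ≈ √384,189,372 ≈ 19,600.7

N₂ ≈ 19601 RPM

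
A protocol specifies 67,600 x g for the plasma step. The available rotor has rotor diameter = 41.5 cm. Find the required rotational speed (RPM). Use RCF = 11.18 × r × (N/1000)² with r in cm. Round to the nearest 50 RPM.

≈ 17050 RPM

r = 41.5 / 2 = 20.75 cm
RCF = 11.18 × r × (N/1000)²
67,600 = 11.18 × 20.75 × (N/1000)²
(N/1000)² = 67,600 / 231.985 = 291.3982
N = 1000 × √291.3982 ≈ 17,070.4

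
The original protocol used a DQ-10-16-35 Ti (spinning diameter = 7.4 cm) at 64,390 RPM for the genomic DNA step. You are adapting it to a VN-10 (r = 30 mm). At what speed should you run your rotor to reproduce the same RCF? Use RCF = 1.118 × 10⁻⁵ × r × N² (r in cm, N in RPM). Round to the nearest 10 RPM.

≈ 71510 RPM

Original rotor: r = 7.4 / 2 = 3.7 cm
RCF_original = 1.118 × 10⁻⁵ × 3.7 × (64390)² = 1.118 × 10⁻⁵ × 3.7 × 4,146,072,100 ≈ 171,506.4 × g
Your rotor: r = 30 mm = 3.0 cm
171,506.4 = 1.118 × 10⁻⁵ × 3 × N²
N² = 171,506.4 / (3.354 × 10⁻⁵) = 5,113,488,372
N ≈ √5,113,488,372 ≈ 71,508.7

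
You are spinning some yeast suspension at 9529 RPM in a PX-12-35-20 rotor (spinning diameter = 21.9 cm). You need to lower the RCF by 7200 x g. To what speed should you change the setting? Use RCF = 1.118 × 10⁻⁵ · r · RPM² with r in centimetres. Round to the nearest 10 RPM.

r = 21.9 / 2 = 10.95 cm
Current RCF = 1.118 × 10⁻⁵ × 10.95 × (9529)² = 1.118 × 10⁻⁵ × 10.95 × 90,801,841 ≈ 11,116.1 × g
Target RCF = 11,116.1 − 7,200 = 3,916.1 × g
N² = 3,916.1 / (12.2421 × 10⁻⁵) = 31,988,793
N ≈ √31,988,793 ≈ 5,655.9

N₂ ≈ 5660 RPM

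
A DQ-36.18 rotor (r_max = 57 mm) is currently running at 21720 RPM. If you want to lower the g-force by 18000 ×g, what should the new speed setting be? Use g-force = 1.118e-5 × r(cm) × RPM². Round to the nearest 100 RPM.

r = 57 mm = 5.7 cm
Current RCF = 1.118 × 10⁻⁵ × 5.7 × (21720)² = 1.118 × 10⁻⁵ × 5.7 × 471,758,400 ≈ 30,063.3 × g
Target RCF = 30,063.3 − 18,000 = 12,063.3 × g
N² = 12,063.3 / (6.3726 × 10⁻⁵) = 189,299,501
N ≈ √189,299,501 ≈ 13,758.6

13800 RPM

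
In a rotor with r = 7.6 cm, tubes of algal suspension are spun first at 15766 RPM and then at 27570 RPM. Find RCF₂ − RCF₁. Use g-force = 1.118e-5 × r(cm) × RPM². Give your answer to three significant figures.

RCF₁ = 1.118 × 10⁻⁵ × 7.6 × (15766)² = 1.118 × 10⁻⁵ × 7.6 × 248,566,756 ≈ 21,120.2 × g
RCF₂ = 1.118 × 10⁻⁵ × 7.6 × (27570)² = 1.118 × 10⁻⁵ × 7.6 × 760,104,900 ≈ 64,584.6 × g
Increase = 64,584.6 − 21,120.2 = 43,464.4

43500 g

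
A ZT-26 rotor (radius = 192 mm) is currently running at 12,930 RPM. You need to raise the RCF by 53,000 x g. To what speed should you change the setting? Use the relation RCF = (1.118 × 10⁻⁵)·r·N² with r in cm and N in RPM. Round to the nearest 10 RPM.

r = 192 mm = 19.2 cm
Current RCF = 1.118 × 10⁻⁵ × 19.2 × (12930)² = 1.118 × 10⁻⁵ × 19.2 × 167,184,900 ≈ 35,887.2 × g
Target RCF = 35,887.2 + 53,000 = 88,887.2 × g
N² = 88,887.2 / (21.4656 × 10⁻⁵) = 414,091,383
N ≈ √414,091,383 ≈ 20,349.2

≈ 20350 RPM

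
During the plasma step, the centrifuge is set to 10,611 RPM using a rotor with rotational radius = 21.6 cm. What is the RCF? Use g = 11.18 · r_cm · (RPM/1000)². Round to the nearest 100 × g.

RCF = 11.18 × 21.6 × (10.611)² = 11.18 × 21.6 × 112.593321 ≈ 27,189.9 × g

27200 × g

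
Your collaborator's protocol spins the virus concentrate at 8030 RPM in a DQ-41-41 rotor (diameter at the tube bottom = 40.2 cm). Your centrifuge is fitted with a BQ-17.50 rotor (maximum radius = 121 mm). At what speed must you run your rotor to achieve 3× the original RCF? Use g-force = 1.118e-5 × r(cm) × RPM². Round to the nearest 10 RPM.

17930 RPM

Original rotor: r = 40.2 / 2 = 20.1 cm
RCF_original = 1.118 × 10⁻⁵ × 20.1 × (8030)² = 1.118 × 10⁻⁵ × 20.1 × 64,480,900 ≈ 14,490 × g
Target RCF = 3 × 14,490 ≈ 43,470 × g
Your rotor: r = 121 mm = 12.1 cm
43,470 = 1.118 × 10⁻⁵ × 12.1 × N²
N² = 43,470 / (13.5278 × 10⁻⁵) = 321,338,281
N ≈ √321,338,281 ≈ 17,925.9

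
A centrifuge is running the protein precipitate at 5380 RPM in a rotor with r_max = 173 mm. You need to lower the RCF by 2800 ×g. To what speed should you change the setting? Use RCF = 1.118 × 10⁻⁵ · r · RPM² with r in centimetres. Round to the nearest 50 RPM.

N₂ ≈ 3800 RPM

r = 173 mm = 17.3 cm
Current RCF = 1.118 × 10⁻⁵ × 17.3 × (5380)² = 1.118 × 10⁻⁵ × 17.3 × 28,944,400 ≈ 5,598.3 × g
Target RCF = 5,598.3 − 2,800 = 2,798.3 × g
N² = 2,798.3 / (19.3414 × 10⁻⁵) = 14,467,929
N ≈ √14,467,929 ≈ 3,803.7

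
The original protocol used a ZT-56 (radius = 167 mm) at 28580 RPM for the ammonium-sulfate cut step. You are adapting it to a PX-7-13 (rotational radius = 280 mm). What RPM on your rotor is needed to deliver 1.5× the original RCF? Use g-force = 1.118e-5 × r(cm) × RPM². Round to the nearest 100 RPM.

27000 RPM

Original rotor: r = 167 mm = 16.7 cm
RCF_original = 1.118 × 10⁻⁵ × 16.7 × (28580)² = 1.118 × 10⁻⁵ × 16.7 × 816,816,400 ≈ 152,504.5 × g
Target RCF = 1.5 × 152,504.5 ≈ 228,756.8 × g
Your rotor: r = 280 mm = 28.0 cm
228,756.8 = 1.118 × 10⁻⁵ × 28 × N²
N² = 228,756.8 / (31.304 × 10⁻⁵) = 730,759,008
N ≈ √730,759,008 ≈ 27,032.6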